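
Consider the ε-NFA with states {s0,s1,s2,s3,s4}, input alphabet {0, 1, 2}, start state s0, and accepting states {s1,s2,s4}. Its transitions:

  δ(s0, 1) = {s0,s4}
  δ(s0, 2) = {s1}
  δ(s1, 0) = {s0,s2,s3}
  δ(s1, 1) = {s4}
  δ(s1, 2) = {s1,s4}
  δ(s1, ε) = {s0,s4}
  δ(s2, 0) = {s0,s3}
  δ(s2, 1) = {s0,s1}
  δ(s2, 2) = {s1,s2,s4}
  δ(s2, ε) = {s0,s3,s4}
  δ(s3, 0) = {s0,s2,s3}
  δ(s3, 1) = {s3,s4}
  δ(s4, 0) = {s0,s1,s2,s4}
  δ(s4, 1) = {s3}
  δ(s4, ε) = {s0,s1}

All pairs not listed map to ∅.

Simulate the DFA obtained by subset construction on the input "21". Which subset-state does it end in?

Start: {s0}.
δ(s0,2) = {s1}.
Union: {s1}.
ε-closure gives {s0,s1,s4}.
After 2: {s0,s1,s4}.
δ(s0,1) = {s0,s4}; δ(s1,1) = {s4}; δ(s4,1) = {s3}.
Union: {s0,s3,s4}.
ε-closure gives {s0,s1,s3,s4}.
After 1: {s0,s1,s3,s4}.

{s0,s1,s3,s4}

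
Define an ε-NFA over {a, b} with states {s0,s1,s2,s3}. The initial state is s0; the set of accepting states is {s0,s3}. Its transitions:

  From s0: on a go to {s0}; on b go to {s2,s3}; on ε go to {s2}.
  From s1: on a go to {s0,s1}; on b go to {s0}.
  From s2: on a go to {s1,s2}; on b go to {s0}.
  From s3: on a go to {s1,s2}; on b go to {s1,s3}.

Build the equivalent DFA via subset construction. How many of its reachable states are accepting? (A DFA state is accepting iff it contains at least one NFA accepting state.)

Start state of the DFA: {s0,s2} (ε-closure of the NFA start).
{s0,s2} --a--> {s0,s1,s2}  [new]
{s0,s2} --b--> {s0,s2,s3}  [new]
{s0,s1,s2} --a--> {s0,s1,s2}  [seen]
{s0,s1,s2} --b--> {s0,s2,s3}  [seen]
{s0,s2,s3} --a--> {s0,s1,s2}  [seen]
{s0,s2,s3} --b--> {s0,s1,s2,s3}  [new]
{s0,s1,s2,s3} --a--> {s0,s1,s2}  [seen]
{s0,s1,s2,s3} --b--> {s0,s1,s2,s3}  [seen]
Reachable DFA states: {s0,s2}, {s0,s1,s2}, {s0,s2,s3}, {s0,s1,s2,s3}.
Accepting DFA states (contain an NFA accepting state): {s0,s2}, {s0,s1,s2}, {s0,s2,s3}, {s0,s1,s2,s3}.

4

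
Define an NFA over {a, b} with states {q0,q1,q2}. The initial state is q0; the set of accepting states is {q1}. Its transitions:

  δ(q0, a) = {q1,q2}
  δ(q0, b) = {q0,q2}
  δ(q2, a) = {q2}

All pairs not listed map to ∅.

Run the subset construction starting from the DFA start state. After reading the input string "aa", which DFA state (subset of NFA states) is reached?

{q2}

Start: {q0}.
δ(q0,a) = {q1,q2}.
Union: {q1,q2}.
After a: {q1,q2}.
δ(q1,a) = ∅; δ(q2,a) = {q2}.
Union: {q2}.
After a: {q2}.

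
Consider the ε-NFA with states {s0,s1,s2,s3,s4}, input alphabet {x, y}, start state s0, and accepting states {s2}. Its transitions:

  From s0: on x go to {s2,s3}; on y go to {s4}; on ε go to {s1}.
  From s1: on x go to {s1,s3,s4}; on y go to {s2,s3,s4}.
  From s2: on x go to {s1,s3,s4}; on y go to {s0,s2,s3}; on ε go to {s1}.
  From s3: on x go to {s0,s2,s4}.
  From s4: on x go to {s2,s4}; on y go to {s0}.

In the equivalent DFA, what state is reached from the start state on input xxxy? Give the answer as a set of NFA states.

Start: {s0,s1}.
δ(s0,x) = {s2,s3}; δ(s1,x) = {s1,s3,s4}.
Union: {s1,s2,s3,s4}.
After x: {s1,s2,s3,s4}.
δ(s1,x) = {s1,s3,s4}; δ(s2,x) = {s1,s3,s4}; δ(s3,x) = {s0,s2,s4}; δ(s4,x) = {s2,s4}.
Union: {s0,s1,s2,s3,s4}.
After x: {s0,s1,s2,s3,s4}.
δ(s0,x) = {s2,s3}; δ(s1,x) = {s1,s3,s4}; δ(s2,x) = {s1,s3,s4}; δ(s3,x) = {s0,s2,s4}; δ(s4,x) = {s2,s4}.
Union: {s0,s1,s2,s3,s4}.
After x: {s0,s1,s2,s3,s4}.
δ(s0,y) = {s4}; δ(s1,y) = {s2,s3,s4}; δ(s2,y) = {s0,s2,s3}; δ(s3,y) = ∅; δ(s4,y) = {s0}.
Union: {s0,s2,s3,s4}.
ε-closure gives {s0,s1,s2,s3,s4}.
After y: {s0,s1,s2,s3,s4}.

{s0,s1,s2,s3,s4}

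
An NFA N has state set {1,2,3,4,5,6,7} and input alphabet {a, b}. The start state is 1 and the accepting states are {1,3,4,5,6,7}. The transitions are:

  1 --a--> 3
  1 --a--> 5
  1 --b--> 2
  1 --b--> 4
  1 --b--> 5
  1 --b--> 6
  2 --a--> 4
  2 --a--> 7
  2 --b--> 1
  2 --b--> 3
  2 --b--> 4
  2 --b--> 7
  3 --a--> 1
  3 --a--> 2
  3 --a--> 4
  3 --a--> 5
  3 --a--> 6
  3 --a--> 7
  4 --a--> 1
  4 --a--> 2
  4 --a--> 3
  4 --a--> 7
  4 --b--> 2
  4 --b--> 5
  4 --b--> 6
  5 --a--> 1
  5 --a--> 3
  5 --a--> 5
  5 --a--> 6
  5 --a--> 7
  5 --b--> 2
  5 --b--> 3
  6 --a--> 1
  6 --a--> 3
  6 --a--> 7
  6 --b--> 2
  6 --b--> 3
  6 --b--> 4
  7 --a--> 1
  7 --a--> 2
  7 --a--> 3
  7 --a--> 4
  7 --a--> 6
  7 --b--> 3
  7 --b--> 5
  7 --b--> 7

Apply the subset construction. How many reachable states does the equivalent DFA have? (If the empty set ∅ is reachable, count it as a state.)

Start state of the DFA: {1}.
{1} --a--> {3,5}  [new]
{1} --b--> {2,4,5,6}  [new]
{3,5} --a--> {1,2,3,4,5,6,7}  [new]
{3,5} --b--> {2,3}  [new]
{2,4,5,6} --a--> {1,2,3,4,5,6,7}  [seen]
{2,4,5,6} --b--> {1,2,3,4,5,6,7}  [seen]
{1,2,3,4,5,6,7} --a--> {1,2,3,4,5,6,7}  [seen]
{1,2,3,4,5,6,7} --b--> {1,2,3,4,5,6,7}  [seen]
{2,3} --a--> {1,2,4,5,6,7}  [new]
{2,3} --b--> {1,3,4,7}  [new]
{1,2,4,5,6,7} --a--> {1,2,3,4,5,6,7}  [seen]
{1,2,4,5,6,7} --b--> {1,2,3,4,5,6,7}  [seen]
{1,3,4,7} --a--> {1,2,3,4,5,6,7}  [seen]
{1,3,4,7} --b--> {2,3,4,5,6,7}  [new]
{2,3,4,5,6,7} --a--> {1,2,3,4,5,6,7}  [seen]
{2,3,4,5,6,7} --b--> {1,2,3,4,5,6,7}  [seen]
Reachable DFA states: {1}, {3,5}, {2,4,5,6}, {1,2,3,4,5,6,7}, {2,3}, {1,2,4,5,6,7}, {1,3,4,7}, {2,3,4,5,6,7}.

8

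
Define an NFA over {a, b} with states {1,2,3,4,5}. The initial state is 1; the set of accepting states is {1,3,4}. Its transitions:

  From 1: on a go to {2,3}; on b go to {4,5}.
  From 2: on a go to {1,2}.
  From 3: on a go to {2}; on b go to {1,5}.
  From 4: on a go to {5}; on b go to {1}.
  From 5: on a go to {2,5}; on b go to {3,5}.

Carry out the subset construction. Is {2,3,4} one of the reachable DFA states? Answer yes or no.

Start state of the DFA: {1}.
{1} --a--> {2,3}  [new]
{1} --b--> {4,5}  [new]
{2,3} --a--> {1,2}  [new]
{2,3} --b--> {1,5}  [new]
{4,5} --a--> {2,5}  [new]
{4,5} --b--> {1,3,5}  [new]
{1,2} --a--> {1,2,3}  [new]
{1,2} --b--> {4,5}  [seen]
{1,5} --a--> {2,3,5}  [new]
{1,5} --b--> {3,4,5}  [new]
{2,5} --a--> {1,2,5}  [new]
{2,5} --b--> {3,5}  [new]
{1,3,5} --a--> {2,3,5}  [seen]
{1,3,5} --b--> {1,3,4,5}  [new]
{1,2,3} --a--> {1,2,3}  [seen]
{1,2,3} --b--> {1,4,5}  [new]
{2,3,5} --a--> {1,2,5}  [seen]
{2,3,5} --b--> {1,3,5}  [seen]
{3,4,5} --a--> {2,5}  [seen]
{3,4,5} --b--> {1,3,5}  [seen]
{1,2,5} --a--> {1,2,3,5}  [new]
{1,2,5} --b--> {3,4,5}  [seen]
{3,5} --a--> {2,5}  [seen]
{3,5} --b--> {1,3,5}  [seen]
{1,3,4,5} --a--> {2,3,5}  [seen]
{1,3,4,5} --b--> {1,3,4,5}  [seen]
{1,4,5} --a--> {2,3,5}  [seen]
{1,4,5} --b--> {1,3,4,5}  [seen]
{1,2,3,5} --a--> {1,2,3,5}  [seen]
{1,2,3,5} --b--> {1,3,4,5}  [seen]
Reachable DFA states: {1}, {2,3}, {4,5}, {1,2}, {1,5}, {2,5}, {1,3,5}, {1,2,3}, {2,3,5}, {3,4,5}, {1,2,5}, {3,5}, {1,3,4,5}, {1,4,5}, {1,2,3,5}.
{2,3,4} is not among them.

no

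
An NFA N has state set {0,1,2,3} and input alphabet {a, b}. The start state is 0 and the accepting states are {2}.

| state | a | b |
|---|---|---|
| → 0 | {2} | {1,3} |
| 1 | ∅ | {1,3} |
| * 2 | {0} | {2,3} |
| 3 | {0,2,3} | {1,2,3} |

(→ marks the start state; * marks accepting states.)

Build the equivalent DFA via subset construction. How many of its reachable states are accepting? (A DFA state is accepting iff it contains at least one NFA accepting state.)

4

Start state of the DFA: {0}.
{0} --a--> {2}  [new]
{0} --b--> {1,3}  [new]
{2} --a--> {0}  [seen]
{2} --b--> {2,3}  [new]
{1,3} --a--> {0,2,3}  [new]
{1,3} --b--> {1,2,3}  [new]
{2,3} --a--> {0,2,3}  [seen]
{2,3} --b--> {1,2,3}  [seen]
{0,2,3} --a--> {0,2,3}  [seen]
{0,2,3} --b--> {1,2,3}  [seen]
{1,2,3} --a--> {0,2,3}  [seen]
{1,2,3} --b--> {1,2,3}  [seen]
Reachable DFA states: {0}, {2}, {1,3}, {2,3}, {0,2,3}, {1,2,3}.
Accepting DFA states (contain an NFA accepting state): {2}, {2,3}, {0,2,3}, {1,2,3}.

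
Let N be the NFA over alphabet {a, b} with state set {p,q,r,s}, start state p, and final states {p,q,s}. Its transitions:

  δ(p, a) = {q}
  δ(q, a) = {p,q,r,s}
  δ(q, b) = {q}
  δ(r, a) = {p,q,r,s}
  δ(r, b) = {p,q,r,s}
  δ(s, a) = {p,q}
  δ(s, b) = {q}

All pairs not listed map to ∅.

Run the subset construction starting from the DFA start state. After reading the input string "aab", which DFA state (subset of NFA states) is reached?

Start: {p}.
δ(p,a) = {q}.
Union: {q}.
After a: {q}.
δ(q,a) = {p,q,r,s}.
Union: {p,q,r,s}.
After a: {p,q,r,s}.
δ(p,b) = ∅; δ(q,b) = {q}; δ(r,b) = {p,q,r,s}; δ(s,b) = {q}.
Union: {p,q,r,s}.
After b: {p,q,r,s}.

{p,q,r,s}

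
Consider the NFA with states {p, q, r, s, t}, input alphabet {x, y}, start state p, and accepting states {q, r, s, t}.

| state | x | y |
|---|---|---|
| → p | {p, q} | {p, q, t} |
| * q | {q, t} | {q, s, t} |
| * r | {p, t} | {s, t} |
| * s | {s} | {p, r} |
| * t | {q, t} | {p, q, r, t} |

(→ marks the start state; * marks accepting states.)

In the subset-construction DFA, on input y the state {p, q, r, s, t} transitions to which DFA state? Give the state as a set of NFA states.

δ(p,y) = {p, q, t}; δ(q,y) = {q, s, t}; δ(r,y) = {s, t}; δ(s,y) = {p, r}; δ(t,y) = {p, q, r, t}.
Union: {p, q, r, s, t}.

{p, q, r, s, t}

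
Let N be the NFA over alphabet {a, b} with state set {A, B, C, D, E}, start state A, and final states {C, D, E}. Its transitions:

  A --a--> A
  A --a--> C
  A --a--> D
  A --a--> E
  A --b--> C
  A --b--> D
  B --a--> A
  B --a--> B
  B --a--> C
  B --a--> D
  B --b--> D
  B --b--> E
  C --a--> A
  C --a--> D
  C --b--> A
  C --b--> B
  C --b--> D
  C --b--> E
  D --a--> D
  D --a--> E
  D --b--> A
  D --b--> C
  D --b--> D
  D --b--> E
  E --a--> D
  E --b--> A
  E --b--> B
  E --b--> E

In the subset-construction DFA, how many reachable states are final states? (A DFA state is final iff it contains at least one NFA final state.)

Start state of the DFA: {A}.
{A} --a--> {A, C, D, E}  [new]
{A} --b--> {C, D}  [new]
{A, C, D, E} --a--> {A, C, D, E}  [seen]
{A, C, D, E} --b--> {A, B, C, D, E}  [new]
{C, D} --a--> {A, D, E}  [new]
{C, D} --b--> {A, B, C, D, E}  [seen]
{A, B, C, D, E} --a--> {A, B, C, D, E}  [seen]
{A, B, C, D, E} --b--> {A, B, C, D, E}  [seen]
{A, D, E} --a--> {A, C, D, E}  [seen]
{A, D, E} --b--> {A, B, C, D, E}  [seen]
Reachable DFA states: {A}, {A, C, D, E}, {C, D}, {A, B, C, D, E}, {A, D, E}.
Accepting DFA states (contain an NFA accepting state): {A, C, D, E}, {C, D}, {A, B, C, D, E}, {A, D, E}.

4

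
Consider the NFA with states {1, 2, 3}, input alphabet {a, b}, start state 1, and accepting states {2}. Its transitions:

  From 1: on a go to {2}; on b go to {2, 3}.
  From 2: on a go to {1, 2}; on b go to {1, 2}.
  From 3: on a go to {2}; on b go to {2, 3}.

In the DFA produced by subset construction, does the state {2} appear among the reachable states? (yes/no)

Start state of the DFA: {1}.
{1} --a--> {2}  [new]
{1} --b--> {2, 3}  [new]
{2} --a--> {1, 2}  [new]
{2} --b--> {1, 2}  [seen]
{2, 3} --a--> {1, 2}  [seen]
{2, 3} --b--> {1, 2, 3}  [new]
{1, 2} --a--> {1, 2}  [seen]
{1, 2} --b--> {1, 2, 3}  [seen]
{1, 2, 3} --a--> {1, 2}  [seen]
{1, 2, 3} --b--> {1, 2, 3}  [seen]
Reachable DFA states: {1}, {2}, {2, 3}, {1, 2}, {1, 2, 3}.
{2} is among them.

yes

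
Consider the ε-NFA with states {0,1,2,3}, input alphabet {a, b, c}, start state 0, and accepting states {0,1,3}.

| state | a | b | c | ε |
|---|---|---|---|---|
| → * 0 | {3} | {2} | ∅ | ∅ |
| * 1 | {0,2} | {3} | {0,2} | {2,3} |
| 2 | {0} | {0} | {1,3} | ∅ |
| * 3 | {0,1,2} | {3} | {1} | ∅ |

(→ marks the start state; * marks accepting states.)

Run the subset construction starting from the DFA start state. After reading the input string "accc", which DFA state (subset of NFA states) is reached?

{0,1,2,3}

Start: {0}.
δ(0,a) = {3}.
Union: {3}.
After a: {3}.
δ(3,c) = {1}.
Union: {1}.
ε-closure gives {1,2,3}.
After c: {1,2,3}.
δ(1,c) = {0,2}; δ(2,c) = {1,3}; δ(3,c) = {1}.
Union: {0,1,2,3}.
After c: {0,1,2,3}.
δ(0,c) = ∅; δ(1,c) = {0,2}; δ(2,c) = {1,3}; δ(3,c) = {1}.
Union: {0,1,2,3}.
After c: {0,1,2,3}.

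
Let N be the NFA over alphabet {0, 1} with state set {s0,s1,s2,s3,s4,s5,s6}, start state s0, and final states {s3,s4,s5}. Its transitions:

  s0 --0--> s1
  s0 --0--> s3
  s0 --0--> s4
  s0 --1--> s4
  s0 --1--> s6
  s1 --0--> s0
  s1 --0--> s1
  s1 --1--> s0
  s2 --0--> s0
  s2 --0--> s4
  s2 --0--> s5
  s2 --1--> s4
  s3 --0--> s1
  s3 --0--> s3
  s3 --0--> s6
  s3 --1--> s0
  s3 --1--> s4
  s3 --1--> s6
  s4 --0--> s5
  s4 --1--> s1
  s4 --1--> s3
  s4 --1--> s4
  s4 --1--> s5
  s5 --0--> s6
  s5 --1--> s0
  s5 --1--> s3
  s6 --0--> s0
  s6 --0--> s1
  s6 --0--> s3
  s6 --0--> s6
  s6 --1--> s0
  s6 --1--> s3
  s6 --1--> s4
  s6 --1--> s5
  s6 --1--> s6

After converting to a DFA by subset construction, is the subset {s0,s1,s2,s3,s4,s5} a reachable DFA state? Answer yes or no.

Start state of the DFA: {s0}.
{s0} --0--> {s1,s3,s4}  [new]
{s0} --1--> {s4,s6}  [new]
{s1,s3,s4} --0--> {s0,s1,s3,s5,s6}  [new]
{s1,s3,s4} --1--> {s0,s1,s3,s4,s5,s6}  [new]
{s4,s6} --0--> {s0,s1,s3,s5,s6}  [seen]
{s4,s6} --1--> {s0,s1,s3,s4,s5,s6}  [seen]
{s0,s1,s3,s5,s6} --0--> {s0,s1,s3,s4,s6}  [new]
{s0,s1,s3,s5,s6} --1--> {s0,s3,s4,s5,s6}  [new]
{s0,s1,s3,s4,s5,s6} --0--> {s0,s1,s3,s4,s5,s6}  [seen]
{s0,s1,s3,s4,s5,s6} --1--> {s0,s1,s3,s4,s5,s6}  [seen]
{s0,s1,s3,s4,s6} --0--> {s0,s1,s3,s4,s5,s6}  [seen]
{s0,s1,s3,s4,s6} --1--> {s0,s1,s3,s4,s5,s6}  [seen]
{s0,s3,s4,s5,s6} --0--> {s0,s1,s3,s4,s5,s6}  [seen]
{s0,s3,s4,s5,s6} --1--> {s0,s1,s3,s4,s5,s6}  [seen]
Reachable DFA states: {s0}, {s1,s3,s4}, {s4,s6}, {s0,s1,s3,s5,s6}, {s0,s1,s3,s4,s5,s6}, {s0,s1,s3,s4,s6}, {s0,s3,s4,s5,s6}.
{s0,s1,s2,s3,s4,s5} is not among them.

no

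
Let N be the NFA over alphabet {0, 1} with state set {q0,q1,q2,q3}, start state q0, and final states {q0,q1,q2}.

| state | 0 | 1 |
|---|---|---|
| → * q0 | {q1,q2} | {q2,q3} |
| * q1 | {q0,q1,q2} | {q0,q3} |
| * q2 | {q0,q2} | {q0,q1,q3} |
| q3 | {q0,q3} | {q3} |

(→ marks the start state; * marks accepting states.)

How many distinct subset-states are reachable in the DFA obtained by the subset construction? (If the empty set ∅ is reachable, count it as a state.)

7

Start state of the DFA: {q0}.
{q0} --0--> {q1,q2}  [new]
{q0} --1--> {q2,q3}  [new]
{q1,q2} --0--> {q0,q1,q2}  [new]
{q1,q2} --1--> {q0,q1,q3}  [new]
{q2,q3} --0--> {q0,q2,q3}  [new]
{q2,q3} --1--> {q0,q1,q3}  [seen]
{q0,q1,q2} --0--> {q0,q1,q2}  [seen]
{q0,q1,q2} --1--> {q0,q1,q2,q3}  [new]
{q0,q1,q3} --0--> {q0,q1,q2,q3}  [seen]
{q0,q1,q3} --1--> {q0,q2,q3}  [seen]
{q0,q2,q3} --0--> {q0,q1,q2,q3}  [seen]
{q0,q2,q3} --1--> {q0,q1,q2,q3}  [seen]
{q0,q1,q2,q3} --0--> {q0,q1,q2,q3}  [seen]
{q0,q1,q2,q3} --1--> {q0,q1,q2,q3}  [seen]
Reachable DFA states: {q0}, {q1,q2}, {q2,q3}, {q0,q1,q2}, {q0,q1,q3}, {q0,q2,q3}, {q0,q1,q2,q3}.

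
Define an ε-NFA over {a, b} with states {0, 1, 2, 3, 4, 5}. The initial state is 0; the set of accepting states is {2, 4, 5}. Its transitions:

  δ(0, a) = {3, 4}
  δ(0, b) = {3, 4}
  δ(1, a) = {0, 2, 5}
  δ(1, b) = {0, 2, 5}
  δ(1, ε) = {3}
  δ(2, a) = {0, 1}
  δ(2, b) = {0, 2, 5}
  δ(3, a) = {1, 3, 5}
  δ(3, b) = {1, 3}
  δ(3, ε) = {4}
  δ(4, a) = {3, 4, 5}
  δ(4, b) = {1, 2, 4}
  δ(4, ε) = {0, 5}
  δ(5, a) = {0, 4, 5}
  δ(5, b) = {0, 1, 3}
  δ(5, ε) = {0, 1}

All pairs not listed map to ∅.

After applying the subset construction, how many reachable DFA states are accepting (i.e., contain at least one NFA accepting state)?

2

Start state of the DFA: {0} (ε-closure of the NFA start).
{0} --a--> {0, 1, 3, 4, 5}  [new]
{0} --b--> {0, 1, 3, 4, 5}  [seen]
{0, 1, 3, 4, 5} --a--> {0, 1, 2, 3, 4, 5}  [new]
{0, 1, 3, 4, 5} --b--> {0, 1, 2, 3, 4, 5}  [seen]
{0, 1, 2, 3, 4, 5} --a--> {0, 1, 2, 3, 4, 5}  [seen]
{0, 1, 2, 3, 4, 5} --b--> {0, 1, 2, 3, 4, 5}  [seen]
Reachable DFA states: {0}, {0, 1, 3, 4, 5}, {0, 1, 2, 3, 4, 5}.
Accepting DFA states (contain an NFA accepting state): {0, 1, 3, 4, 5}, {0, 1, 2, 3, 4, 5}.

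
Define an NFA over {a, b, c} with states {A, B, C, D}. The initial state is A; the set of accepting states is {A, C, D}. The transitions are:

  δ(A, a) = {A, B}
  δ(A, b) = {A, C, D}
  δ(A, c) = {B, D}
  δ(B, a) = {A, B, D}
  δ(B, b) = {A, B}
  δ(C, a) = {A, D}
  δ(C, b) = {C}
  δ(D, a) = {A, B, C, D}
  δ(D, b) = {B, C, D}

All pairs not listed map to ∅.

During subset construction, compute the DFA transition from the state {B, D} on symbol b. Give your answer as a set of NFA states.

{A, B, C, D}

δ(B,b) = {A, B}; δ(D,b) = {B, C, D}.
Union: {A, B, C, D}.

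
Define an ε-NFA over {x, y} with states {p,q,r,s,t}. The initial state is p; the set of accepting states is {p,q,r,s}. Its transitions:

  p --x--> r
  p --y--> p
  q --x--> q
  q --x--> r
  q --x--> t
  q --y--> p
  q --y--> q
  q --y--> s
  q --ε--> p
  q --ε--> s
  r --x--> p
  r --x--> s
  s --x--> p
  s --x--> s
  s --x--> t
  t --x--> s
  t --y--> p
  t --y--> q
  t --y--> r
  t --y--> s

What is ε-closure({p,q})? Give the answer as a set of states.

{p,q,s}

Begin with {p,q}.
q →ε {p,s}; add s.
ε-closure = {p,q,s}.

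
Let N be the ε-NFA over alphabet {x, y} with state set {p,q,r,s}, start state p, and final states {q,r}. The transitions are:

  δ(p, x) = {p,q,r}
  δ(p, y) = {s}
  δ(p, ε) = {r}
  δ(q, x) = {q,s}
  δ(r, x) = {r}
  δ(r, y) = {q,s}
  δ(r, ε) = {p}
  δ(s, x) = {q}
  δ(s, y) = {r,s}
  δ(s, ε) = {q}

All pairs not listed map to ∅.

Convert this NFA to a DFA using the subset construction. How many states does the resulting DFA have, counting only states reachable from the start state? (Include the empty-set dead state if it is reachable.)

Start state of the DFA: {p,r} (ε-closure of the NFA start).
{p,r} --x--> {p,q,r}  [new]
{p,r} --y--> {q,s}  [new]
{p,q,r} --x--> {p,q,r,s}  [new]
{p,q,r} --y--> {q,s}  [seen]
{q,s} --x--> {q,s}  [seen]
{q,s} --y--> {p,q,r,s}  [seen]
{p,q,r,s} --x--> {p,q,r,s}  [seen]
{p,q,r,s} --y--> {p,q,r,s}  [seen]
Reachable DFA states: {p,r}, {p,q,r}, {q,s}, {p,q,r,s}.

4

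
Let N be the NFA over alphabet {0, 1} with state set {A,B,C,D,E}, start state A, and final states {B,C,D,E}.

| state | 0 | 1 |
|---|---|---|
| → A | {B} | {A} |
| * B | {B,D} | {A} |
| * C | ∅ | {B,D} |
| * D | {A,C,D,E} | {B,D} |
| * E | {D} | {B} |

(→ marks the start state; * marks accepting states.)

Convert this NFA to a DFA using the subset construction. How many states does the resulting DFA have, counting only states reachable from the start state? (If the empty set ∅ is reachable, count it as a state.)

5

Start state of the DFA: {A}.
{A} --0--> {B}  [new]
{A} --1--> {A}  [seen]
{B} --0--> {B,D}  [new]
{B} --1--> {A}  [seen]
{B,D} --0--> {A,B,C,D,E}  [new]
{B,D} --1--> {A,B,D}  [new]
{A,B,C,D,E} --0--> {A,B,C,D,E}  [seen]
{A,B,C,D,E} --1--> {A,B,D}  [seen]
{A,B,D} --0--> {A,B,C,D,E}  [seen]
{A,B,D} --1--> {A,B,D}  [seen]
Reachable DFA states: {A}, {B}, {B,D}, {A,B,C,D,E}, {A,B,D}.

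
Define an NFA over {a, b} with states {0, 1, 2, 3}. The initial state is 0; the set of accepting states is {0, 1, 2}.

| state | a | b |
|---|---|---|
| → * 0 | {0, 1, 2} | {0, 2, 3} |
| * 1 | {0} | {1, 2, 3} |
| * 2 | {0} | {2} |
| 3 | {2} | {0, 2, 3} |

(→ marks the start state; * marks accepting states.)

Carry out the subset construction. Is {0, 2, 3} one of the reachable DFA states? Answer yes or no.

yes

Start state of the DFA: {0}.
{0} --a--> {0, 1, 2}  [new]
{0} --b--> {0, 2, 3}  [new]
{0, 1, 2} --a--> {0, 1, 2}  [seen]
{0, 1, 2} --b--> {0, 1, 2, 3}  [new]
{0, 2, 3} --a--> {0, 1, 2}  [seen]
{0, 2, 3} --b--> {0, 2, 3}  [seen]
{0, 1, 2, 3} --a--> {0, 1, 2}  [seen]
{0, 1, 2, 3} --b--> {0, 1, 2, 3}  [seen]
Reachable DFA states: {0}, {0, 1, 2}, {0, 2, 3}, {0, 1, 2, 3}.
{0, 2, 3} is among them.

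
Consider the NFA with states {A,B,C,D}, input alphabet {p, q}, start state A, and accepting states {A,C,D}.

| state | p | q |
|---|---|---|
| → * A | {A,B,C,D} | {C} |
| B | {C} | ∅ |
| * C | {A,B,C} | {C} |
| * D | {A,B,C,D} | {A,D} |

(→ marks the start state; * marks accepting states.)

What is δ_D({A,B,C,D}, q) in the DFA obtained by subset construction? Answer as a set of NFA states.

{A,C,D}

δ(A,q) = {C}; δ(B,q) = ∅; δ(C,q) = {C}; δ(D,q) = {A,D}.
Union: {A,C,D}.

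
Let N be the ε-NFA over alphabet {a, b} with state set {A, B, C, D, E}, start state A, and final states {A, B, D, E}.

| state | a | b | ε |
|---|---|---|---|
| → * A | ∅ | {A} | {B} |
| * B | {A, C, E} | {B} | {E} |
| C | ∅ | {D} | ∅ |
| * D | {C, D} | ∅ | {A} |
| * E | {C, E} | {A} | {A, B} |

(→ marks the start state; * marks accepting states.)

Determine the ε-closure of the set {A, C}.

Begin with {A, C}.
A →ε {B}; add B.
B →ε {E}; add E.
ε-closure = {A, B, C, E}.

{A, B, C, E}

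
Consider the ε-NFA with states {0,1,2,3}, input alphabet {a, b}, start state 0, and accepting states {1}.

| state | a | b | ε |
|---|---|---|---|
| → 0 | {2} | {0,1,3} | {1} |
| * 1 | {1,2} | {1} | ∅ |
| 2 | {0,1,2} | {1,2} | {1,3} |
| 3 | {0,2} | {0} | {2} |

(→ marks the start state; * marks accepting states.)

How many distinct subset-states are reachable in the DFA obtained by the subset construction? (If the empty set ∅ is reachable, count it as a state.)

3

Start state of the DFA: {0,1} (ε-closure of the NFA start).
{0,1} --a--> {1,2,3}  [new]
{0,1} --b--> {0,1,2,3}  [new]
{1,2,3} --a--> {0,1,2,3}  [seen]
{1,2,3} --b--> {0,1,2,3}  [seen]
{0,1,2,3} --a--> {0,1,2,3}  [seen]
{0,1,2,3} --b--> {0,1,2,3}  [seen]
Reachable DFA states: {0,1}, {1,2,3}, {0,1,2,3}.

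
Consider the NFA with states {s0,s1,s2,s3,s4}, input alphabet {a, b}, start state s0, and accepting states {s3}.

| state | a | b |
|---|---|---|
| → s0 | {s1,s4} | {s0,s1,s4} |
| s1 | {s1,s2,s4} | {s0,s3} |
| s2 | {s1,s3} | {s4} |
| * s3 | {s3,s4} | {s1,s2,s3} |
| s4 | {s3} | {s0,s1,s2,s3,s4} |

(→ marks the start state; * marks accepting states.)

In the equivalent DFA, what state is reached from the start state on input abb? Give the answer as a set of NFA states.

Start: {s0}.
δ(s0,a) = {s1,s4}.
Union: {s1,s4}.
After a: {s1,s4}.
δ(s1,b) = {s0,s3}; δ(s4,b) = {s0,s1,s2,s3,s4}.
Union: {s0,s1,s2,s3,s4}.
After b: {s0,s1,s2,s3,s4}.
δ(s0,b) = {s0,s1,s4}; δ(s1,b) = {s0,s3}; δ(s2,b) = {s4}; δ(s3,b) = {s1,s2,s3}; δ(s4,b) = {s0,s1,s2,s3,s4}.
Union: {s0,s1,s2,s3,s4}.
After b: {s0,s1,s2,s3,s4}.

{s0,s1,s2,s3,s4}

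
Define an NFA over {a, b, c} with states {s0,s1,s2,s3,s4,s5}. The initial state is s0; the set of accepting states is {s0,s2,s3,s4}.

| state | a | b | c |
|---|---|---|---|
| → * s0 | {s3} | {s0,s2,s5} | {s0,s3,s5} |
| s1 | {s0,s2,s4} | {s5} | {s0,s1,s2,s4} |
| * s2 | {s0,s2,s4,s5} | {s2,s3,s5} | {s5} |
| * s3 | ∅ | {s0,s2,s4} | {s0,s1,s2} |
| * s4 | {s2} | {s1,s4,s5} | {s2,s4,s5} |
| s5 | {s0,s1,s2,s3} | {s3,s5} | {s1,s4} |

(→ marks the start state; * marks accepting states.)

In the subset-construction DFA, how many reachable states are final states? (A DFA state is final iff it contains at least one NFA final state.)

12

Start state of the DFA: {s0}.
{s0} --a--> {s3}  [new]
{s0} --b--> {s0,s2,s5}  [new]
{s0} --c--> {s0,s3,s5}  [new]
{s3} --a--> ∅  [new]
{s3} --b--> {s0,s2,s4}  [new]
{s3} --c--> {s0,s1,s2}  [new]
{s0,s2,s5} --a--> {s0,s1,s2,s3,s4,s5}  [new]
{s0,s2,s5} --b--> {s0,s2,s3,s5}  [new]
{s0,s2,s5} --c--> {s0,s1,s3,s4,s5}  [new]
{s0,s3,s5} --a--> {s0,s1,s2,s3}  [new]
{s0,s3,s5} --b--> {s0,s2,s3,s4,s5}  [new]
{s0,s3,s5} --c--> {s0,s1,s2,s3,s4,s5}  [seen]
∅ --a--> ∅  [seen]
∅ --b--> ∅  [seen]
∅ --c--> ∅  [seen]
{s0,s2,s4} --a--> {s0,s2,s3,s4,s5}  [seen]
{s0,s2,s4} --b--> {s0,s1,s2,s3,s4,s5}  [seen]
{s0,s2,s4} --c--> {s0,s2,s3,s4,s5}  [seen]
{s0,s1,s2} --a--> {s0,s2,s3,s4,s5}  [seen]
{s0,s1,s2} --b--> {s0,s2,s3,s5}  [seen]
{s0,s1,s2} --c--> {s0,s1,s2,s3,s4,s5}  [seen]
{s0,s1,s2,s3,s4,s5} --a--> {s0,s1,s2,s3,s4,s5}  [seen]
{s0,s1,s2,s3,s4,s5} --b--> {s0,s1,s2,s3,s4,s5}  [seen]
{s0,s1,s2,s3,s4,s5} --c--> {s0,s1,s2,s3,s4,s5}  [seen]
{s0,s2,s3,s5} --a--> {s0,s1,s2,s3,s4,s5}  [seen]
{s0,s2,s3,s5} --b--> {s0,s2,s3,s4,s5}  [seen]
{s0,s2,s3,s5} --c--> {s0,s1,s2,s3,s4,s5}  [seen]
{s0,s1,s3,s4,s5} --a--> {s0,s1,s2,s3,s4}  [new]
{s0,s1,s3,s4,s5} --b--> {s0,s1,s2,s3,s4,s5}  [seen]
{s0,s1,s3,s4,s5} --c--> {s0,s1,s2,s3,s4,s5}  [seen]
{s0,s1,s2,s3} --a--> {s0,s2,s3,s4,s5}  [seen]
{s0,s1,s2,s3} --b--> {s0,s2,s3,s4,s5}  [seen]
{s0,s1,s2,s3} --c--> {s0,s1,s2,s3,s4,s5}  [seen]
{s0,s2,s3,s4,s5} --a--> {s0,s1,s2,s3,s4,s5}  [seen]
{s0,s2,s3,s4,s5} --b--> {s0,s1,s2,s3,s4,s5}  [seen]
{s0,s2,s3,s4,s5} --c--> {s0,s1,s2,s3,s4,s5}  [seen]
{s0,s1,s2,s3,s4} --a--> {s0,s2,s3,s4,s5}  [seen]
{s0,s1,s2,s3,s4} --b--> {s0,s1,s2,s3,s4,s5}  [seen]
{s0,s1,s2,s3,s4} --c--> {s0,s1,s2,s3,s4,s5}  [seen]
Reachable DFA states: {s0}, {s3}, {s0,s2,s5}, {s0,s3,s5}, ∅, {s0,s2,s4}, {s0,s1,s2}, {s0,s1,s2,s3,s4,s5}, {s0,s2,s3,s5}, {s0,s1,s3,s4,s5}, {s0,s1,s2,s3}, {s0,s2,s3,s4,s5}, {s0,s1,s2,s3,s4}.
Accepting DFA states (contain an NFA accepting state): {s0}, {s3}, {s0,s2,s5}, {s0,s3,s5}, {s0,s2,s4}, {s0,s1,s2}, {s0,s1,s2,s3,s4,s5}, {s0,s2,s3,s5}, {s0,s1,s3,s4,s5}, {s0,s1,s2,s3}, {s0,s2,s3,s4,s5}, {s0,s1,s2,s3,s4}.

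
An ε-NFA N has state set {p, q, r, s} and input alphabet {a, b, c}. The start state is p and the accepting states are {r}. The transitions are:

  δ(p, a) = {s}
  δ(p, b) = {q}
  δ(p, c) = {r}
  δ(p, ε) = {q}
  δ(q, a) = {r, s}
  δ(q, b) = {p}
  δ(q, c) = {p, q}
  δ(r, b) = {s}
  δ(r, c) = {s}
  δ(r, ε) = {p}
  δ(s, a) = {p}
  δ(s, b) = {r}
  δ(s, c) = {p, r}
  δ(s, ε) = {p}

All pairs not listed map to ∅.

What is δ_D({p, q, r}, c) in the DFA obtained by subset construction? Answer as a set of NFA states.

{p, q, r, s}

δ(p,c) = {r}; δ(q,c) = {p, q}; δ(r,c) = {s}.
Union: {p, q, r, s}.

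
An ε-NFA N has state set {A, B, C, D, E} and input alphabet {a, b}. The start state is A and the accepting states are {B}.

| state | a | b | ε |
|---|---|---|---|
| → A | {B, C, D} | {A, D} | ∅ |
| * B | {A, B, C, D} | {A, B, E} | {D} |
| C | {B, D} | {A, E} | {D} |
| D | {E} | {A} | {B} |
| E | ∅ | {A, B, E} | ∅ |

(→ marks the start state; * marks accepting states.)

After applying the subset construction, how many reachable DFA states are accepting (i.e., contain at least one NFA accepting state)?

4

Start state of the DFA: {A} (ε-closure of the NFA start).
{A} --a--> {B, C, D}  [new]
{A} --b--> {A, B, D}  [new]
{B, C, D} --a--> {A, B, C, D, E}  [new]
{B, C, D} --b--> {A, B, D, E}  [new]
{A, B, D} --a--> {A, B, C, D, E}  [seen]
{A, B, D} --b--> {A, B, D, E}  [seen]
{A, B, C, D, E} --a--> {A, B, C, D, E}  [seen]
{A, B, C, D, E} --b--> {A, B, D, E}  [seen]
{A, B, D, E} --a--> {A, B, C, D, E}  [seen]
{A, B, D, E} --b--> {A, B, D, E}  [seen]
Reachable DFA states: {A}, {B, C, D}, {A, B, D}, {A, B, C, D, E}, {A, B, D, E}.
Accepting DFA states (contain an NFA accepting state): {B, C, D}, {A, B, D}, {A, B, C, D, E}, {A, B, D, E}.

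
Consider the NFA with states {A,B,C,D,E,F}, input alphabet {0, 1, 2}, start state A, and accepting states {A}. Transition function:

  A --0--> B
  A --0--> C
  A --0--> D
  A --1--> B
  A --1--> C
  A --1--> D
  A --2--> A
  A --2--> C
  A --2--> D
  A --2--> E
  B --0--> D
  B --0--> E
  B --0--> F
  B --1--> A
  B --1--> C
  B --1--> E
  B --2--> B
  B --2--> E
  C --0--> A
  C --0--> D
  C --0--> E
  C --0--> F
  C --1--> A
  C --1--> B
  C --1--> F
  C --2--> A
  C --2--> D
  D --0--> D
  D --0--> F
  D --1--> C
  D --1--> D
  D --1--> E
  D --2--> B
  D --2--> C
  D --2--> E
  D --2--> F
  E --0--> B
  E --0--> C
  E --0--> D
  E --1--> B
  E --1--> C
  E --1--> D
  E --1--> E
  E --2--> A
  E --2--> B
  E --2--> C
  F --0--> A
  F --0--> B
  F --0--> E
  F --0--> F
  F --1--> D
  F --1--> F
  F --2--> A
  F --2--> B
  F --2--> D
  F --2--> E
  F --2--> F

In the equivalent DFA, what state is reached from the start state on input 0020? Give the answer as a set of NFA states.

Start: {A}.
δ(A,0) = {B,C,D}.
Union: {B,C,D}.
After 0: {B,C,D}.
δ(B,0) = {D,E,F}; δ(C,0) = {A,D,E,F}; δ(D,0) = {D,F}.
Union: {A,D,E,F}.
After 0: {A,D,E,F}.
δ(A,2) = {A,C,D,E}; δ(D,2) = {B,C,E,F}; δ(E,2) = {A,B,C}; δ(F,2) = {A,B,D,E,F}.
Union: {A,B,C,D,E,F}.
After 2: {A,B,C,D,E,F}.
δ(A,0) = {B,C,D}; δ(B,0) = {D,E,F}; δ(C,0) = {A,D,E,F}; δ(D,0) = {D,F}; δ(E,0) = {B,C,D}; δ(F,0) = {A,B,E,F}.
Union: {A,B,C,D,E,F}.
After 0: {A,B,C,D,E,F}.

{A,B,C,D,E,F}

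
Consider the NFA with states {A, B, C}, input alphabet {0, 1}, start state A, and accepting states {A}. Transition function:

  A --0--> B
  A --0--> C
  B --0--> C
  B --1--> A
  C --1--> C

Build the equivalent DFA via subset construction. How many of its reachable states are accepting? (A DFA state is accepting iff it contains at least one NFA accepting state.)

2

Start state of the DFA: {A}.
{A} --0--> {B, C}  [new]
{A} --1--> ∅  [new]
{B, C} --0--> {C}  [new]
{B, C} --1--> {A, C}  [new]
∅ --0--> ∅  [seen]
∅ --1--> ∅  [seen]
{C} --0--> ∅  [seen]
{C} --1--> {C}  [seen]
{A, C} --0--> {B, C}  [seen]
{A, C} --1--> {C}  [seen]
Reachable DFA states: {A}, {B, C}, ∅, {C}, {A, C}.
Accepting DFA states (contain an NFA accepting state): {A}, {A, C}.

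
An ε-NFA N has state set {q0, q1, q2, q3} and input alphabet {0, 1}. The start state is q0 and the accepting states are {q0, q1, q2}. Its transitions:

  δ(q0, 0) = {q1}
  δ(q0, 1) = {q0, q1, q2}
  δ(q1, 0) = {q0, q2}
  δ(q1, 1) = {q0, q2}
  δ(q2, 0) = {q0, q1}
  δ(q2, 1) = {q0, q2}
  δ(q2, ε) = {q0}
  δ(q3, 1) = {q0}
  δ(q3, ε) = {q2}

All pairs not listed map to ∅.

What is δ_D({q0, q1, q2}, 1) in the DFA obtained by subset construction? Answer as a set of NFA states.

{q0, q1, q2}

δ(q0,1) = {q0, q1, q2}; δ(q1,1) = {q0, q2}; δ(q2,1) = {q0, q2}.
Union: {q0, q1, q2}.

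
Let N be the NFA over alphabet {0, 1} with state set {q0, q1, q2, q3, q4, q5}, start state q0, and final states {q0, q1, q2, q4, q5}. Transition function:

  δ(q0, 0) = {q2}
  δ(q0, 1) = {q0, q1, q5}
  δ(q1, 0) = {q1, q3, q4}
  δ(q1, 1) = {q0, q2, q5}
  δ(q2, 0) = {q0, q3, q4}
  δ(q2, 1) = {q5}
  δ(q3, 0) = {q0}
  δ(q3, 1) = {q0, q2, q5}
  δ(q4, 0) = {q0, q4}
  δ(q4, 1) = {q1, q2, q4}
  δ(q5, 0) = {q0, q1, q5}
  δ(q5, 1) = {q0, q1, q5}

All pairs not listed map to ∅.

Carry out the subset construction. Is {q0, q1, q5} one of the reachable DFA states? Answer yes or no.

Start state of the DFA: {q0}.
{q0} --0--> {q2}  [new]
{q0} --1--> {q0, q1, q5}  [new]
{q2} --0--> {q0, q3, q4}  [new]
{q2} --1--> {q5}  [new]
{q0, q1, q5} --0--> {q0, q1, q2, q3, q4, q5}  [new]
{q0, q1, q5} --1--> {q0, q1, q2, q5}  [new]
{q0, q3, q4} --0--> {q0, q2, q4}  [new]
{q0, q3, q4} --1--> {q0, q1, q2, q4, q5}  [new]
{q5} --0--> {q0, q1, q5}  [seen]
{q5} --1--> {q0, q1, q5}  [seen]
{q0, q1, q2, q3, q4, q5} --0--> {q0, q1, q2, q3, q4, q5}  [seen]
{q0, q1, q2, q3, q4, q5} --1--> {q0, q1, q2, q4, q5}  [seen]
{q0, q1, q2, q5} --0--> {q0, q1, q2, q3, q4, q5}  [seen]
{q0, q1, q2, q5} --1--> {q0, q1, q2, q5}  [seen]
{q0, q2, q4} --0--> {q0, q2, q3, q4}  [new]
{q0, q2, q4} --1--> {q0, q1, q2, q4, q5}  [seen]
{q0, q1, q2, q4, q5} --0--> {q0, q1, q2, q3, q4, q5}  [seen]
{q0, q1, q2, q4, q5} --1--> {q0, q1, q2, q4, q5}  [seen]
{q0, q2, q3, q4} --0--> {q0, q2, q3, q4}  [seen]
{q0, q2, q3, q4} --1--> {q0, q1, q2, q4, q5}  [seen]
Reachable DFA states: {q0}, {q2}, {q0, q1, q5}, {q0, q3, q4}, {q5}, {q0, q1, q2, q3, q4, q5}, {q0, q1, q2, q5}, {q0, q2, q4}, {q0, q1, q2, q4, q5}, {q0, q2, q3, q4}.
{q0, q1, q5} is among them.

yes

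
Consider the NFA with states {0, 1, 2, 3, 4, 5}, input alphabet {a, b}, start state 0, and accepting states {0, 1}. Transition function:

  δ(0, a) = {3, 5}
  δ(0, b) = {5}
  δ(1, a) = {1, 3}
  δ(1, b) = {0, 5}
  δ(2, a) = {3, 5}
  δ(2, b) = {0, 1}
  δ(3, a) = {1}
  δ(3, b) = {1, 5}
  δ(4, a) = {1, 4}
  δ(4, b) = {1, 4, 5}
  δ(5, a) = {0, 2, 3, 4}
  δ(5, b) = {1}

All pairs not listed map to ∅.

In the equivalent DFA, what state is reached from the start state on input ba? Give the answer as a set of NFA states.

Start: {0}.
δ(0,b) = {5}.
Union: {5}.
After b: {5}.
δ(5,a) = {0, 2, 3, 4}.
Union: {0, 2, 3, 4}.
After a: {0, 2, 3, 4}.

{0, 2, 3, 4}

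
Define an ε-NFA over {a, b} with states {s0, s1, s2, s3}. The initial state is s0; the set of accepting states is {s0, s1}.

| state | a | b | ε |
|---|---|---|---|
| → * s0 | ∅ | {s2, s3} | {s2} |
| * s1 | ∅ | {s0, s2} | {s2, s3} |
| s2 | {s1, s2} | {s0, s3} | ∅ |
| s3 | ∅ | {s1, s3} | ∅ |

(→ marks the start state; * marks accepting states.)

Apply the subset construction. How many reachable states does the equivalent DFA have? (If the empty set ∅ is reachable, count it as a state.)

Start state of the DFA: {s0, s2} (ε-closure of the NFA start).
{s0, s2} --a--> {s1, s2, s3}  [new]
{s0, s2} --b--> {s0, s2, s3}  [new]
{s1, s2, s3} --a--> {s1, s2, s3}  [seen]
{s1, s2, s3} --b--> {s0, s1, s2, s3}  [new]
{s0, s2, s3} --a--> {s1, s2, s3}  [seen]
{s0, s2, s3} --b--> {s0, s1, s2, s3}  [seen]
{s0, s1, s2, s3} --a--> {s1, s2, s3}  [seen]
{s0, s1, s2, s3} --b--> {s0, s1, s2, s3}  [seen]
Reachable DFA states: {s0, s2}, {s1, s2, s3}, {s0, s2, s3}, {s0, s1, s2, s3}.

4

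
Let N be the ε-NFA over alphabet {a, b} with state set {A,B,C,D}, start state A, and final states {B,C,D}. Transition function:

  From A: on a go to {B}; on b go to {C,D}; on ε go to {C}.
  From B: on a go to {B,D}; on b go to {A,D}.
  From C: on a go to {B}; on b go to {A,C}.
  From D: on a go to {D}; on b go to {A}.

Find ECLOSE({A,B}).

{A,B,C}

Begin with {A,B}.
A →ε {C}; add C.
ε-closure = {A,B,C}.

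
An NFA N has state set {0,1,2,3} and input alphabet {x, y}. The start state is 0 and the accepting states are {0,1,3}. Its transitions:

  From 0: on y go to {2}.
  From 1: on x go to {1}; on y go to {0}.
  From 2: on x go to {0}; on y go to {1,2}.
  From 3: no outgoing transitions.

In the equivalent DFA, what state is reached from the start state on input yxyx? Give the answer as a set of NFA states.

Start: {0}.
δ(0,y) = {2}.
Union: {2}.
After y: {2}.
δ(2,x) = {0}.
Union: {0}.
After x: {0}.
δ(0,y) = {2}.
Union: {2}.
After y: {2}.
δ(2,x) = {0}.
Union: {0}.
After x: {0}.

{0}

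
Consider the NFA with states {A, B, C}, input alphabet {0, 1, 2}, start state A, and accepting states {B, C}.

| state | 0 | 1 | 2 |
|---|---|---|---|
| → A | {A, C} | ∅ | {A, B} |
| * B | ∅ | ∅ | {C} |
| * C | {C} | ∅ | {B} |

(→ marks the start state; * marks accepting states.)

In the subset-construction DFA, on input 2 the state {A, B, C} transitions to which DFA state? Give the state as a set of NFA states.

{A, B, C}

δ(A,2) = {A, B}; δ(B,2) = {C}; δ(C,2) = {B}.
Union: {A, B, C}.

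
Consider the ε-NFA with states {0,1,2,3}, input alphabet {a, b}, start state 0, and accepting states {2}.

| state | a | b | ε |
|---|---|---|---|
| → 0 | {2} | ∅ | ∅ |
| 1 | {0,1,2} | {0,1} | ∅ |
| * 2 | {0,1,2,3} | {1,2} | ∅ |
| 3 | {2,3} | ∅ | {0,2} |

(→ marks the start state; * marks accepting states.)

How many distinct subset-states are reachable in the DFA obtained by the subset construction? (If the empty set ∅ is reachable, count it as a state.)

Start state of the DFA: {0} (ε-closure of the NFA start).
{0} --a--> {2}  [new]
{0} --b--> ∅  [new]
{2} --a--> {0,1,2,3}  [new]
{2} --b--> {1,2}  [new]
∅ --a--> ∅  [seen]
∅ --b--> ∅  [seen]
{0,1,2,3} --a--> {0,1,2,3}  [seen]
{0,1,2,3} --b--> {0,1,2}  [new]
{1,2} --a--> {0,1,2,3}  [seen]
{1,2} --b--> {0,1,2}  [seen]
{0,1,2} --a--> {0,1,2,3}  [seen]
{0,1,2} --b--> {0,1,2}  [seen]
Reachable DFA states: {0}, {2}, ∅, {0,1,2,3}, {1,2}, {0,1,2}.

6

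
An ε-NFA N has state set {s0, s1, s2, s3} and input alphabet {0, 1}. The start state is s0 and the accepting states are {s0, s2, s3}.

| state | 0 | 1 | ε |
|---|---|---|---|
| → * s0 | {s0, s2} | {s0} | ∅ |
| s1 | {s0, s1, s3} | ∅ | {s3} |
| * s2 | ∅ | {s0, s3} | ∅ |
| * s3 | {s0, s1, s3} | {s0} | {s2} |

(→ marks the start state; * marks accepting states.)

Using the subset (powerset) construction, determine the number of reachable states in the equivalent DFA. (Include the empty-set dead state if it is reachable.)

4

Start state of the DFA: {s0} (ε-closure of the NFA start).
{s0} --0--> {s0, s2}  [new]
{s0} --1--> {s0}  [seen]
{s0, s2} --0--> {s0, s2}  [seen]
{s0, s2} --1--> {s0, s2, s3}  [new]
{s0, s2, s3} --0--> {s0, s1, s2, s3}  [new]
{s0, s2, s3} --1--> {s0, s2, s3}  [seen]
{s0, s1, s2, s3} --0--> {s0, s1, s2, s3}  [seen]
{s0, s1, s2, s3} --1--> {s0, s2, s3}  [seen]
Reachable DFA states: {s0}, {s0, s2}, {s0, s2, s3}, {s0, s1, s2, s3}.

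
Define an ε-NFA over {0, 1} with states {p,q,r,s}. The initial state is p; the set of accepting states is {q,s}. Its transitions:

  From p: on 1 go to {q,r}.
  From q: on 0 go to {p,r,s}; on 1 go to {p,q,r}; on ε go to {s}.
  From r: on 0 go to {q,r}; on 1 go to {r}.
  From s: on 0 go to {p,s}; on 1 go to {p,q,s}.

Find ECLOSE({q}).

Begin with {q}.
q →ε {s}; add s.
ε-closure = {q,s}.

{q,s}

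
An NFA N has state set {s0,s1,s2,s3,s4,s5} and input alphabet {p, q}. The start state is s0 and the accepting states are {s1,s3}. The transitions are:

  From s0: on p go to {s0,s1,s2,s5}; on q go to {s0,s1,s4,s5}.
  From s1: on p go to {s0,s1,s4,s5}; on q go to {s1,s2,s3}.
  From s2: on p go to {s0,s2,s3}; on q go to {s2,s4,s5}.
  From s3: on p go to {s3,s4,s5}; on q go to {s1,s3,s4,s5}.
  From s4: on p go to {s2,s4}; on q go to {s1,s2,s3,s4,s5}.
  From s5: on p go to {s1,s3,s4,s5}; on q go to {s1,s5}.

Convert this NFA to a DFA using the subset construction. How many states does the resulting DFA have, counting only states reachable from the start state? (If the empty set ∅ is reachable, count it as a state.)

4

Start state of the DFA: {s0}.
{s0} --p--> {s0,s1,s2,s5}  [new]
{s0} --q--> {s0,s1,s4,s5}  [new]
{s0,s1,s2,s5} --p--> {s0,s1,s2,s3,s4,s5}  [new]
{s0,s1,s2,s5} --q--> {s0,s1,s2,s3,s4,s5}  [seen]
{s0,s1,s4,s5} --p--> {s0,s1,s2,s3,s4,s5}  [seen]
{s0,s1,s4,s5} --q--> {s0,s1,s2,s3,s4,s5}  [seen]
{s0,s1,s2,s3,s4,s5} --p--> {s0,s1,s2,s3,s4,s5}  [seen]
{s0,s1,s2,s3,s4,s5} --q--> {s0,s1,s2,s3,s4,s5}  [seen]
Reachable DFA states: {s0}, {s0,s1,s2,s5}, {s0,s1,s4,s5}, {s0,s1,s2,s3,s4,s5}.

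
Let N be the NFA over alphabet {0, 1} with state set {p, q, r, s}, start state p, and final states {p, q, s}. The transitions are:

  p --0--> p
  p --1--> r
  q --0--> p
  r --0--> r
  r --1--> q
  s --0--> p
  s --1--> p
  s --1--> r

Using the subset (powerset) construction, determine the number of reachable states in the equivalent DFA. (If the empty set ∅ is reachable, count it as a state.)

4

Start state of the DFA: {p}.
{p} --0--> {p}  [seen]
{p} --1--> {r}  [new]
{r} --0--> {r}  [seen]
{r} --1--> {q}  [new]
{q} --0--> {p}  [seen]
{q} --1--> ∅  [new]
∅ --0--> ∅  [seen]
∅ --1--> ∅  [seen]
Reachable DFA states: {p}, {r}, {q}, ∅.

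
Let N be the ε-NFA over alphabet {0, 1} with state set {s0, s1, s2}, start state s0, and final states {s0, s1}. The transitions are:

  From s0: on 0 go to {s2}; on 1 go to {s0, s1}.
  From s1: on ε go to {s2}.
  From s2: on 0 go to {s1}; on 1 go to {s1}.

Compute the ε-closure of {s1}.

Begin with {s1}.
s1 →ε {s2}; add s2.
ε-closure = {s1, s2}.

{s1, s2}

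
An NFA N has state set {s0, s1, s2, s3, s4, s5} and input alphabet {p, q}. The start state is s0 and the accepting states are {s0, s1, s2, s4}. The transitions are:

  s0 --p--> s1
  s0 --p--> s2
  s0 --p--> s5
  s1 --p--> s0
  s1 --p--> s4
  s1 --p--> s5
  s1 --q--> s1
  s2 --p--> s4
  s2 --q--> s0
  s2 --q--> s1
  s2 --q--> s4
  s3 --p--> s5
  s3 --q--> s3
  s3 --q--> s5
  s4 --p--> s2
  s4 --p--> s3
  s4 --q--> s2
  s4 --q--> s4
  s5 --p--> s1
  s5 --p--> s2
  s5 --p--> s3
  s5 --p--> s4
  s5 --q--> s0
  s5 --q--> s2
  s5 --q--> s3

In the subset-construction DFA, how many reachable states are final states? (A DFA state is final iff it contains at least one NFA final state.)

4

Start state of the DFA: {s0}.
{s0} --p--> {s1, s2, s5}  [new]
{s0} --q--> ∅  [new]
{s1, s2, s5} --p--> {s0, s1, s2, s3, s4, s5}  [new]
{s1, s2, s5} --q--> {s0, s1, s2, s3, s4}  [new]
∅ --p--> ∅  [seen]
∅ --q--> ∅  [seen]
{s0, s1, s2, s3, s4, s5} --p--> {s0, s1, s2, s3, s4, s5}  [seen]
{s0, s1, s2, s3, s4, s5} --q--> {s0, s1, s2, s3, s4, s5}  [seen]
{s0, s1, s2, s3, s4} --p--> {s0, s1, s2, s3, s4, s5}  [seen]
{s0, s1, s2, s3, s4} --q--> {s0, s1, s2, s3, s4, s5}  [seen]
Reachable DFA states: {s0}, {s1, s2, s5}, ∅, {s0, s1, s2, s3, s4, s5}, {s0, s1, s2, s3, s4}.
Accepting DFA states (contain an NFA accepting state): {s0}, {s1, s2, s5}, {s0, s1, s2, s3, s4, s5}, {s0, s1, s2, s3, s4}.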